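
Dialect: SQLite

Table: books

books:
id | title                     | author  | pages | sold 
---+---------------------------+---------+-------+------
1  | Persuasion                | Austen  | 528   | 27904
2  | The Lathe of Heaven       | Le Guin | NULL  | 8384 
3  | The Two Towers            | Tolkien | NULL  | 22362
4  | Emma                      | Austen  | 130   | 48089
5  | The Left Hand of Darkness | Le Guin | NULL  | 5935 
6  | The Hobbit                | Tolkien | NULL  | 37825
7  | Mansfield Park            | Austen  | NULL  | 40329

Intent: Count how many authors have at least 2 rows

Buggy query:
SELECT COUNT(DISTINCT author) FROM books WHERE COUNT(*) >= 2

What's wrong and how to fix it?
Bug: COUNT(*) cannot appear in WHERE; the per-group count doesn't exist yet

Fix: Group first with HAVING COUNT(*) >= 2, then COUNT the resulting groups

Corrected query:
SELECT COUNT(*) FROM (SELECT author FROM books GROUP BY author HAVING COUNT(*) >= 2)

Result:
COUNT(*)
--------
3       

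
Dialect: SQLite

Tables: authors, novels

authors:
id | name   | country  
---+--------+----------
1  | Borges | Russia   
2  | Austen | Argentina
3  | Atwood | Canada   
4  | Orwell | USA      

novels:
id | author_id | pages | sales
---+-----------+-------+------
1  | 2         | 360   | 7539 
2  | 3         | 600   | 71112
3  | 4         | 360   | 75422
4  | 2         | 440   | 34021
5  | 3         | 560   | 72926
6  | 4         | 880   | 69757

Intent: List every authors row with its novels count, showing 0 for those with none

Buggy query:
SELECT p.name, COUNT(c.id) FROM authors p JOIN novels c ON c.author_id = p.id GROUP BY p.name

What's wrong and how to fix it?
Bug: INNER JOIN drops authors rows that have no matching novels rows

Fix: Switch to LEFT JOIN to retain unmatched parent rows

Corrected query:
SELECT p.name, COUNT(c.id) FROM authors p LEFT JOIN novels c ON c.author_id = p.id GROUP BY p.name

Result:
name   | COUNT(c.id)
-------+------------
Atwood | 2          
Austen | 2          
Borges | 0          
Orwell | 2          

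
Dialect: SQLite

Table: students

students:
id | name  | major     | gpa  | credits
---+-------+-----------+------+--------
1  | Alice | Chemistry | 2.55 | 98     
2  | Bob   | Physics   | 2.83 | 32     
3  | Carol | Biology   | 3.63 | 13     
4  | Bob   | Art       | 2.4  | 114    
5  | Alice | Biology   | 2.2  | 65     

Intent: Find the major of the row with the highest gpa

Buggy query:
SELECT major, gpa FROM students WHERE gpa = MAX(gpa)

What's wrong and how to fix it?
Bug: MAX(gpa) is an aggregate and cannot be used directly in WHERE

Fix: Wrap MAX in a scalar subquery so WHERE compares against a single value

Corrected query:
SELECT major, gpa FROM students WHERE gpa = (SELECT MAX(gpa) FROM students)

Result:
major   | gpa 
--------+-----
Biology | 3.63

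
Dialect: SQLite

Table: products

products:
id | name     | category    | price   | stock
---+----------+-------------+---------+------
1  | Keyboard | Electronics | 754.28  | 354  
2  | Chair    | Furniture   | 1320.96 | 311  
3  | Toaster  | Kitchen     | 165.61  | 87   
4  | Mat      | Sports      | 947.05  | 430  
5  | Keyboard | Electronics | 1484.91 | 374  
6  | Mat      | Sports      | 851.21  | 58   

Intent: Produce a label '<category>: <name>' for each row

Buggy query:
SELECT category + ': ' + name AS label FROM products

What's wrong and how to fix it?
Bug: SQLite uses || for string concatenation; + coerces text to numbers (yielding 0)

Fix: Replace + with || to concatenate text

Corrected query:
SELECT category || ': ' || name AS label FROM products

Result:
label                
---------------------
Electronics: Keyboard
Furniture: Chair     
Kitchen: Toaster     
Sports: Mat          
Electronics: Keyboard
Sports: Mat          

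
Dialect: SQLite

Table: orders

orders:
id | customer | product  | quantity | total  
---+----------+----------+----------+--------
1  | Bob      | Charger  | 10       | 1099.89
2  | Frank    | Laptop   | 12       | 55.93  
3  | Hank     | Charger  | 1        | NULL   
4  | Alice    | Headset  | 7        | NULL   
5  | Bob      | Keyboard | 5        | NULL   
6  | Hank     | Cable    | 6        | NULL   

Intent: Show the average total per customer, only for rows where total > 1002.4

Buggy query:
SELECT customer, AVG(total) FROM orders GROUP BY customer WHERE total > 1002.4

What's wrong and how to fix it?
Bug: WHERE cannot follow GROUP BY

Fix: Place WHERE between FROM and GROUP BY

Corrected query:
SELECT customer, AVG(total) FROM orders WHERE total > 1002.4 GROUP BY customer

Result:
customer | AVG(total)
---------+-----------
Bob      | 1099.89   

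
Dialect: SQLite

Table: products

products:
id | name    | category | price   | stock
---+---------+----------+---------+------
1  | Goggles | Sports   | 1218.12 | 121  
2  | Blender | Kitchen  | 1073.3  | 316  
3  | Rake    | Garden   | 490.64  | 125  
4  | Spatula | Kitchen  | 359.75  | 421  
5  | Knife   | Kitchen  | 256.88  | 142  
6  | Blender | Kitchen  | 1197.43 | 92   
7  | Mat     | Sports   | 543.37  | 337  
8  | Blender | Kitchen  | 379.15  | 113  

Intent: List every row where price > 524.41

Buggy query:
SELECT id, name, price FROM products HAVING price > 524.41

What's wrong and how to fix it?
Bug: HAVING filters the output of aggregation, but this query has no GROUP BY and no aggregate functions, so SQLite rejects it (HAVING clause on a non-aggregate query); the condition here is per row

Fix: Replace HAVING with WHERE since the condition applies to individual rows

Corrected query:
SELECT id, name, price FROM products WHERE price > 524.41

Result:
id | name    | price  
---+---------+--------
1  | Goggles | 1218.12
2  | Blender | 1073.3 
6  | Blender | 1197.43
7  | Mat     | 543.37 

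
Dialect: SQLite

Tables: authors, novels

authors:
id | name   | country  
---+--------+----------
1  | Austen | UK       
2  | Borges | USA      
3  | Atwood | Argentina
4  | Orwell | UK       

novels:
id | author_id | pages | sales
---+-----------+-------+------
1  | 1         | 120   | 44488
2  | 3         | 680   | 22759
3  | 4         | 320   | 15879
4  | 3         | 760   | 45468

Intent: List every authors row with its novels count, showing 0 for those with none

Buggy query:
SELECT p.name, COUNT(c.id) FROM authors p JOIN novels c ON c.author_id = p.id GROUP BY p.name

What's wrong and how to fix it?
Bug: INNER JOIN drops authors rows that have no matching novels rows

Fix: Use LEFT JOIN so parents without children still appear (COUNT(c.id) gives 0)

Corrected query:
SELECT p.name, COUNT(c.id) FROM authors p LEFT JOIN novels c ON c.author_id = p.id GROUP BY p.name

Result:
name   | COUNT(c.id)
-------+------------
Atwood | 2          
Austen | 1          
Borges | 0          
Orwell | 1          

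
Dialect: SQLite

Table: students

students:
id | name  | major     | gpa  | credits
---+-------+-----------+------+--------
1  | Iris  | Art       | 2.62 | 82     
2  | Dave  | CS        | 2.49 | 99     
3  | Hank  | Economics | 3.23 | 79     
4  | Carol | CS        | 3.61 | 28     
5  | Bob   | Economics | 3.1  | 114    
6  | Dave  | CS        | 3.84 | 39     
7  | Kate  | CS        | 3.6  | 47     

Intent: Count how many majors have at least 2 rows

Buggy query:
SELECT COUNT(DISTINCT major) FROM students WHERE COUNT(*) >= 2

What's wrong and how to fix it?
Bug: COUNT(*) cannot appear in WHERE; the per-group count doesn't exist yet

Fix: Group first with HAVING COUNT(*) >= 2, then COUNT the resulting groups

Corrected query:
SELECT COUNT(*) FROM (SELECT major FROM students GROUP BY major HAVING COUNT(*) >= 2)

Result:
COUNT(*)
--------
2       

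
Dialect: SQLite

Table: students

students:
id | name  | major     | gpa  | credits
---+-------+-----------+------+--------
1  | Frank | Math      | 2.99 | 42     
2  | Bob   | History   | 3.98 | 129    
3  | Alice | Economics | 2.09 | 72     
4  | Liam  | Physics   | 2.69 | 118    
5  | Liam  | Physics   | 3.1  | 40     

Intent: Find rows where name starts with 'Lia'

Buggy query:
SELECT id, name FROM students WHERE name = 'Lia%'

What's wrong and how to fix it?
Bug: '=' compares the literal string including the % character; pattern matching needs LIKE

Fix: Replace '=' with LIKE so 'Lia%' is treated as a pattern

Corrected query:
SELECT id, name FROM students WHERE name LIKE 'Lia%'

Result:
id | name
---+-----
4  | Liam
5  | Liam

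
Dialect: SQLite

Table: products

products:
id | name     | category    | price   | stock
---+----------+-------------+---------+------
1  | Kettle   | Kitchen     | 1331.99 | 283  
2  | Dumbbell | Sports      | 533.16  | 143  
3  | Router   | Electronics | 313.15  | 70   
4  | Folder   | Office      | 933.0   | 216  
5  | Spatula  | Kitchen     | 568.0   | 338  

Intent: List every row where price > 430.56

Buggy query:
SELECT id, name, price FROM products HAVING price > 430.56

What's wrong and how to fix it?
Bug: HAVING filters the output of aggregation, but this query has no GROUP BY and no aggregate functions, so SQLite rejects it (HAVING clause on a non-aggregate query); the condition here is per row

Fix: Replace HAVING with WHERE since the condition applies to individual rows

Corrected query:
SELECT id, name, price FROM products WHERE price > 430.56

Result:
id | name     | price  
---+----------+--------
1  | Kettle   | 1331.99
2  | Dumbbell | 533.16 
4  | Folder   | 933    
5  | Spatula  | 568    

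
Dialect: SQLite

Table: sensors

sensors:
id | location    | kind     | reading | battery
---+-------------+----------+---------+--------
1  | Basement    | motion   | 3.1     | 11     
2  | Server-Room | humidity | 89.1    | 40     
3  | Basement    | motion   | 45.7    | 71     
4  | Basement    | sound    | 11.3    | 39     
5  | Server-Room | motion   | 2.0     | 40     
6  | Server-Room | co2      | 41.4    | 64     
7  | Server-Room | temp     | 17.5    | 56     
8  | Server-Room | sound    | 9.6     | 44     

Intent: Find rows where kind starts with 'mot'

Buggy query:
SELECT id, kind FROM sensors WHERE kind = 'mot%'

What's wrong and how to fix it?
Bug: '=' compares the literal string including the % character; pattern matching needs LIKE

Fix: Replace '=' with LIKE so 'mot%' is treated as a pattern

Corrected query:
SELECT id, kind FROM sensors WHERE kind LIKE 'mot%'

Result:
id | kind  
---+-------
1  | motion
3  | motion
5  | motion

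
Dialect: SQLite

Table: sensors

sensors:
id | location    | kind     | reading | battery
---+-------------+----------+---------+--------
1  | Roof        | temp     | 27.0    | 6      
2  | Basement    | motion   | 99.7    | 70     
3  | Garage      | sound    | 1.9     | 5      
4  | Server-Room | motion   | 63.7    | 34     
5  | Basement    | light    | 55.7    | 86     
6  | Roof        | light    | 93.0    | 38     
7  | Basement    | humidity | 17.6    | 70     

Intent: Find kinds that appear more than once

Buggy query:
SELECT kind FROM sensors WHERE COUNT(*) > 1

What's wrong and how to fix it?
Bug: WHERE can't reference COUNT(*); aggregates are computed after WHERE

Fix: Group first, then use HAVING for the count condition

Corrected query:
SELECT kind FROM sensors GROUP BY kind HAVING COUNT(*) > 1

Result:
kind  
------
light 
motion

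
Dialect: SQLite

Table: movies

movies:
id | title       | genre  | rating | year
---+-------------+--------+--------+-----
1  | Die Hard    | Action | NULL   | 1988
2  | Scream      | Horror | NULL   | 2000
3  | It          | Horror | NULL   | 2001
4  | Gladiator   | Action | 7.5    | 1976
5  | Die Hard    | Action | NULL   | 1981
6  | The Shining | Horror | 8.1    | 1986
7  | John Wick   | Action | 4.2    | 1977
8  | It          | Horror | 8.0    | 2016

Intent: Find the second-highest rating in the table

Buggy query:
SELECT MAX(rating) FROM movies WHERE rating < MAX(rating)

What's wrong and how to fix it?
Bug: MAX(rating) on the right of the comparison is an aggregate-in-WHERE error

Fix: Compute the overall MAX in a subquery, then take MAX of rows below it

Corrected query:
SELECT MAX(rating) FROM movies WHERE rating < (SELECT MAX(rating) FROM movies)

Result:
MAX(rating)
-----------
8          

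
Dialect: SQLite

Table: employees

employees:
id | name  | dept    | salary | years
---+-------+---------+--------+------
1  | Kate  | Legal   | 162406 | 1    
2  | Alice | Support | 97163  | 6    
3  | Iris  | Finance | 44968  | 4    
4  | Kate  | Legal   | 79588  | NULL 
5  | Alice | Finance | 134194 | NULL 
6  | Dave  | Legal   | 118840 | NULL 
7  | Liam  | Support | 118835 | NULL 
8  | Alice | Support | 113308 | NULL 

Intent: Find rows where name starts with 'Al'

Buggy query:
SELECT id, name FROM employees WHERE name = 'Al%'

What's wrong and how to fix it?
Bug: Wildcards only work with LIKE; '=' treats '%' as a literal character

Fix: Replace '=' with LIKE so 'Al%' is treated as a pattern

Corrected query:
SELECT id, name FROM employees WHERE name LIKE 'Al%'

Result:
id | name 
---+------
2  | Alice
5  | Alice
8  | Alice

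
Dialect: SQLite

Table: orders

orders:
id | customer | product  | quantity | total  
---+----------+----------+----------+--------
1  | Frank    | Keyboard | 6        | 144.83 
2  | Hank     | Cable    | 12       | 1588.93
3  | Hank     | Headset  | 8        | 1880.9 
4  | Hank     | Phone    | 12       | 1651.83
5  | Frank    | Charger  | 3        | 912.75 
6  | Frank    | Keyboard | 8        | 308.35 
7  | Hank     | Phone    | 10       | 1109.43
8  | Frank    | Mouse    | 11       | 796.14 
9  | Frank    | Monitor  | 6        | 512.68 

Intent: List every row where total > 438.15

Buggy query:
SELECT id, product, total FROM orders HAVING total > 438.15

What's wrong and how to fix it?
Bug: HAVING filters the output of aggregation, but this query has no GROUP BY and no aggregate functions, so SQLite rejects it (HAVING clause on a non-aggregate query); the condition here is per row

Fix: Use WHERE for row-level filtering

Corrected query:
SELECT id, product, total FROM orders WHERE total > 438.15

Result:
id | product | total  
---+---------+--------
2  | Cable   | 1588.93
3  | Headset | 1880.9 
4  | Phone   | 1651.83
5  | Charger | 912.75 
7  | Phone   | 1109.43
8  | Mouse   | 796.14 
9  | Monitor | 512.68 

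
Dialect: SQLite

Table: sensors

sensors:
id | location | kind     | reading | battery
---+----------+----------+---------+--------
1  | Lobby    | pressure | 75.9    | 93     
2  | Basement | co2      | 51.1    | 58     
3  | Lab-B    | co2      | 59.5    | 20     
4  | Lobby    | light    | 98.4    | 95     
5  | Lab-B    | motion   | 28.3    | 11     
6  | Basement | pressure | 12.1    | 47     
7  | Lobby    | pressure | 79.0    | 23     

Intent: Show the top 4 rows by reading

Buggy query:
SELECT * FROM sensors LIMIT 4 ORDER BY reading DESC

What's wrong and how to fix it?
Bug: LIMIT must come after ORDER BY

Fix: Swap the clauses: ORDER BY first, then LIMIT

Corrected query:
SELECT * FROM sensors ORDER BY reading DESC LIMIT 4

Result:
id | location | kind     | reading | battery
---+----------+----------+---------+--------
4  | Lobby    | light    | 98.4    | 95     
7  | Lobby    | pressure | 79      | 23     
1  | Lobby    | pressure | 75.9    | 93     
3  | Lab-B    | co2      | 59.5    | 20     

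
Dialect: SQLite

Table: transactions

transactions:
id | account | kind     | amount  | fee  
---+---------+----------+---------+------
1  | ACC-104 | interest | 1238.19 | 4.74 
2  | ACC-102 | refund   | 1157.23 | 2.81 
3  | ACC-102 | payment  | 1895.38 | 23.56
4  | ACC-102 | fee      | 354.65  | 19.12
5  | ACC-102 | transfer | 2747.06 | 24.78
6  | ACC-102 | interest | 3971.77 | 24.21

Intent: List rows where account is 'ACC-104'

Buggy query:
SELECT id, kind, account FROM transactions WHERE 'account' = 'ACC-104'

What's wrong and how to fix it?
Bug: 'account' in single quotes is a string literal, not the column; the comparison is literal-vs-literal and never true

Fix: Remove the quotes around the column name (or use double quotes for an identifier)

Corrected query:
SELECT id, kind, account FROM transactions WHERE account = 'ACC-104'

Result:
id | kind     | account
---+----------+--------
1  | interest | ACC-104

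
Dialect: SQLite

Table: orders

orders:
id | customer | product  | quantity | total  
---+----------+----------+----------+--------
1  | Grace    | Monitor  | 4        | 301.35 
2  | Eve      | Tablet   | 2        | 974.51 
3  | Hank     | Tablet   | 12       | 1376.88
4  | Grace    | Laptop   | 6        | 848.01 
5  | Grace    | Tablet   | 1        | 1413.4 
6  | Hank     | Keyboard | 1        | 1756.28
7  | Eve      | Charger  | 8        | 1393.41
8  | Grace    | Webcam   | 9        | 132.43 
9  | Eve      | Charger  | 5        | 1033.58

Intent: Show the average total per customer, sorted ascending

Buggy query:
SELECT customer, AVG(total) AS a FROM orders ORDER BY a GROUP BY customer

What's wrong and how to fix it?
Bug: ORDER BY appears before GROUP BY; SQL clause order requires GROUP BY first

Fix: Move ORDER BY to the end, after GROUP BY

Corrected query:
SELECT customer, AVG(total) AS a FROM orders GROUP BY customer ORDER BY a

Result:
customer | a          
---------+------------
Grace    | 673.7975   
Eve      | 1133.833333
Hank     | 1566.58    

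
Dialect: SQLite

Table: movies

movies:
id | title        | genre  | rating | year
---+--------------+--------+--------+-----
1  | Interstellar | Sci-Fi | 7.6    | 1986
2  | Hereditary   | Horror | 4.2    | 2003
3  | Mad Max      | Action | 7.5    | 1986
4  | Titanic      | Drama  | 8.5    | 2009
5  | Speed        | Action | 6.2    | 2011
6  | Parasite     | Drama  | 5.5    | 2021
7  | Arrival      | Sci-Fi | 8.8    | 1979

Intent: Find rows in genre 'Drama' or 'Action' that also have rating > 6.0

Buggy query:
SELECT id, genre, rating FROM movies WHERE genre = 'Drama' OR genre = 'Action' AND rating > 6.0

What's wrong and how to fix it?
Bug: AND binds tighter than OR, so this parses as genre = 'Drama' OR (genre = 'Action' AND rating > 6.0)

Fix: Add parentheses around the OR so the AND applies to both alternatives

Corrected query:
SELECT id, genre, rating FROM movies WHERE (genre = 'Drama' OR genre = 'Action') AND rating > 6.0

Result:
id | genre  | rating
---+--------+-------
3  | Action | 7.5   
4  | Drama  | 8.5   
5  | Action | 6.2   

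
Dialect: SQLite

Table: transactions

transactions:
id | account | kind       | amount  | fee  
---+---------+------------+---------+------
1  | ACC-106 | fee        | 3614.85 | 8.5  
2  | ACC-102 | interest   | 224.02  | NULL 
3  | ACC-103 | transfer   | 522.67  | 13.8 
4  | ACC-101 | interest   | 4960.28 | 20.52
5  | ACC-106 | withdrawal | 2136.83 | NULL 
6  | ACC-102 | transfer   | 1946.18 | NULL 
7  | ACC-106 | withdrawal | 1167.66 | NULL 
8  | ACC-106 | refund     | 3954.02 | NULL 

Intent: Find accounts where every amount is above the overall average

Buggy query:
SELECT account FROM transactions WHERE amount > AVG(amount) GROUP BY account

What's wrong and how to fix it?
Bug: AVG() is an aggregate; it can't sit directly in WHERE

Fix: Use a subquery for AVG and a HAVING MIN(...) filter so the condition holds for every row in the group

Corrected query:
SELECT account FROM transactions GROUP BY account HAVING MIN(amount) > (SELECT AVG(amount) FROM transactions)

Result:
account
-------
ACC-101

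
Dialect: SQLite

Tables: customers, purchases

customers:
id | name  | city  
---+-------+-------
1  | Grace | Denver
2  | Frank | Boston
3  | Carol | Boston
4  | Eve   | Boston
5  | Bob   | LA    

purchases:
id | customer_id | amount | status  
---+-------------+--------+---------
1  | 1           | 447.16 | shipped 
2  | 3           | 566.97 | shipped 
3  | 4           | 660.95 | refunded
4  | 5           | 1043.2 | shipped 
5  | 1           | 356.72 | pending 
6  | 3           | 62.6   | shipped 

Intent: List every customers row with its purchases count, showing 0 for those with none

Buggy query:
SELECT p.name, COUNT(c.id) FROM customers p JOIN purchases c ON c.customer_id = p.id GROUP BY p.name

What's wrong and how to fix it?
Bug: An inner join excludes parents with zero children

Fix: Use LEFT JOIN so parents without children still appear (COUNT(c.id) gives 0)

Corrected query:
SELECT p.name, COUNT(c.id) FROM customers p LEFT JOIN purchases c ON c.customer_id = p.id GROUP BY p.name

Result:
name  | COUNT(c.id)
------+------------
Bob   | 1          
Carol | 2          
Eve   | 1          
Frank | 0          
Grace | 2          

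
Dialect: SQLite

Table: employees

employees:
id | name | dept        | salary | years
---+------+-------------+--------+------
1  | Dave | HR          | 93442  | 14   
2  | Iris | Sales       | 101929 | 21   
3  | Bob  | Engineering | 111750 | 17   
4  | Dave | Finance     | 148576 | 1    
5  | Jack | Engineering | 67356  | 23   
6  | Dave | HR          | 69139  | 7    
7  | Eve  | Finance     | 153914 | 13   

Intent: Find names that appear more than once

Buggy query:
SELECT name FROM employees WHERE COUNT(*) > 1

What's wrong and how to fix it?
Bug: COUNT(*) is an aggregate and cannot be used in WHERE

Fix: GROUP BY name, then filter groups with HAVING COUNT(*) > 1

Corrected query:
SELECT name FROM employees GROUP BY name HAVING COUNT(*) > 1

Result:
name
----
Dave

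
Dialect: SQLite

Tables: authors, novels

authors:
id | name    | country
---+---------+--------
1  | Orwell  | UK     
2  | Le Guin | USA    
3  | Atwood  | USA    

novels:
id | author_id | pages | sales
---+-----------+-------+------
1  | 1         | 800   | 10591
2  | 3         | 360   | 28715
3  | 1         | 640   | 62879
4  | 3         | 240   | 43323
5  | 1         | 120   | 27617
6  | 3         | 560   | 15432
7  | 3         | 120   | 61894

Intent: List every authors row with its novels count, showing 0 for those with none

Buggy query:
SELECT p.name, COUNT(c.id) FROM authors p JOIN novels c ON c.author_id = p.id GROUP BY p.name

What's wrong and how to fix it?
Bug: INNER JOIN drops authors rows that have no matching novels rows

Fix: Switch to LEFT JOIN to retain unmatched parent rows

Corrected query:
SELECT p.name, COUNT(c.id) FROM authors p LEFT JOIN novels c ON c.author_id = p.id GROUP BY p.name

Result:
name    | COUNT(c.id)
--------+------------
Atwood  | 4          
Le Guin | 0          
Orwell  | 3          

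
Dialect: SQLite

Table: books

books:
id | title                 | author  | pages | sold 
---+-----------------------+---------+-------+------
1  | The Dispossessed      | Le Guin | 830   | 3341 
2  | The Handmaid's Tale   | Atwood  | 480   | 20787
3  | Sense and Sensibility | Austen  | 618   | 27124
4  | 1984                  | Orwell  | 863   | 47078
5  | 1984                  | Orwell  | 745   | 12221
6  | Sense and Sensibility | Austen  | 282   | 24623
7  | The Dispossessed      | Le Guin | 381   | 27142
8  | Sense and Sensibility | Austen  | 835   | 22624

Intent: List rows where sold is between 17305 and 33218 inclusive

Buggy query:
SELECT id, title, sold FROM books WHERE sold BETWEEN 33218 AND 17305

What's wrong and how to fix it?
Bug: The bounds are reversed; BETWEEN a AND b requires a <= b to match anything

Fix: Swap the bounds so the smaller value comes first

Corrected query:
SELECT id, title, sold FROM books WHERE sold BETWEEN 17305 AND 33218

Result:
id | title                 | sold 
---+-----------------------+------
2  | The Handmaid's Tale   | 20787
3  | Sense and Sensibility | 27124
6  | Sense and Sensibility | 24623
7  | The Dispossessed      | 27142
8  | Sense and Sensibility | 22624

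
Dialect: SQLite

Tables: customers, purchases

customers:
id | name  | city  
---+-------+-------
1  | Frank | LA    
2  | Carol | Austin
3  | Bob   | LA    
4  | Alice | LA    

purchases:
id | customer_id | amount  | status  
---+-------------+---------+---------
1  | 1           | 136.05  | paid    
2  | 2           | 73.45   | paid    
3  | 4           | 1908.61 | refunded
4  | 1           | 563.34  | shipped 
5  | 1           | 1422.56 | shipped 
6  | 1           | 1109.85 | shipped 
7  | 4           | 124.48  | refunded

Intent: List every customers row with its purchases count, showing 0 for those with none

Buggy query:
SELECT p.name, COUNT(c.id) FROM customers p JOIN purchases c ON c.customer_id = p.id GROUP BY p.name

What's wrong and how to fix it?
Bug: INNER JOIN drops customers rows that have no matching purchases rows

Fix: Switch to LEFT JOIN to retain unmatched parent rows

Corrected query:
SELECT p.name, COUNT(c.id) FROM customers p LEFT JOIN purchases c ON c.customer_id = p.id GROUP BY p.name

Result:
name  | COUNT(c.id)
------+------------
Alice | 2          
Bob   | 0          
Carol | 1          
Frank | 4          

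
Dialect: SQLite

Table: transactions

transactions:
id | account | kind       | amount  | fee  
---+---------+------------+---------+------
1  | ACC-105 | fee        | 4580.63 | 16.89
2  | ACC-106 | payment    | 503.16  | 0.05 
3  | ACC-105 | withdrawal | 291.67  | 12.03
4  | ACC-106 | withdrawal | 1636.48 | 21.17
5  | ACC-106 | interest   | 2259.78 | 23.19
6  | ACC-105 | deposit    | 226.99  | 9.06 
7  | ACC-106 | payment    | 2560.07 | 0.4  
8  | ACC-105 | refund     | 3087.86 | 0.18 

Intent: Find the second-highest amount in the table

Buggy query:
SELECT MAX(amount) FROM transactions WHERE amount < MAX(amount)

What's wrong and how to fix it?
Bug: MAX(amount) on the right of the comparison is an aggregate-in-WHERE error

Fix: Compute the overall MAX in a subquery, then take MAX of rows below it

Corrected query:
SELECT MAX(amount) FROM transactions WHERE amount < (SELECT MAX(amount) FROM transactions)

Result:
MAX(amount)
-----------
3087.86    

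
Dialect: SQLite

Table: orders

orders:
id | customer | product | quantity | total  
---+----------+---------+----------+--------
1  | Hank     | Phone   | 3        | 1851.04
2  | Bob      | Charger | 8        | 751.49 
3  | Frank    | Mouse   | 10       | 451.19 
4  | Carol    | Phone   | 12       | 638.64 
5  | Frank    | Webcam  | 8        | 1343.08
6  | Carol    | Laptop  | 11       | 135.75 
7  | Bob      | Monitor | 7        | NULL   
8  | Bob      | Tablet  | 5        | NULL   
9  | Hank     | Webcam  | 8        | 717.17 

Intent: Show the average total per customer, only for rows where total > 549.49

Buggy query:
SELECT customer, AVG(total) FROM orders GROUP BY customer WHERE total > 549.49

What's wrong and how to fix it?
Bug: Row-level WHERE must come before GROUP BY in the clause order

Fix: Place WHERE between FROM and GROUP BY

Corrected query:
SELECT customer, AVG(total) FROM orders WHERE total > 549.49 GROUP BY customer

Result:
customer | AVG(total)
---------+-----------
Bob      | 751.49    
Carol    | 638.64    
Frank    | 1343.08   
Hank     | 1284.105  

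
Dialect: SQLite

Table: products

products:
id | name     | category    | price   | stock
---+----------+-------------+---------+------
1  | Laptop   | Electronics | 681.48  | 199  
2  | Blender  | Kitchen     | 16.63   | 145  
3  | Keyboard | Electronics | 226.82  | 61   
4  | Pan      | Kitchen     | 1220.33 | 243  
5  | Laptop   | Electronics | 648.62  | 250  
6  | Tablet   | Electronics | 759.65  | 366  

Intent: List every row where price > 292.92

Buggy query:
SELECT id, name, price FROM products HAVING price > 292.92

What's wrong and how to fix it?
Bug: This is a non-aggregate query (no GROUP BY, no aggregates), so in SQLite the HAVING clause is invalid here; a row-level condition belongs in WHERE

Fix: Use WHERE for row-level filtering

Corrected query:
SELECT id, name, price FROM products WHERE price > 292.92

Result:
id | name   | price  
---+--------+--------
1  | Laptop | 681.48 
4  | Pan    | 1220.33
5  | Laptop | 648.62 
6  | Tablet | 759.65 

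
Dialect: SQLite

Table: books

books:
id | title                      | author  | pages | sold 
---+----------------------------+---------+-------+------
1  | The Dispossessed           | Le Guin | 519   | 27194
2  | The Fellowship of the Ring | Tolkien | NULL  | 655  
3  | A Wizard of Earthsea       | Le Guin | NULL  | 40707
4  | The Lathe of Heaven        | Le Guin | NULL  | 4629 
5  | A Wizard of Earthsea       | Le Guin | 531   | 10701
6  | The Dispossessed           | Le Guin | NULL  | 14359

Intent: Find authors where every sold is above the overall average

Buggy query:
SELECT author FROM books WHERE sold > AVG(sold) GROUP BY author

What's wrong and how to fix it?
Bug: AVG() is an aggregate; it can't sit directly in WHERE

Fix: Compute the overall average in a scalar subquery and compare each group's MIN against it in HAVING

Corrected query:
SELECT author FROM books GROUP BY author HAVING MIN(sold) > (SELECT AVG(sold) FROM books)

Result:
(no rows)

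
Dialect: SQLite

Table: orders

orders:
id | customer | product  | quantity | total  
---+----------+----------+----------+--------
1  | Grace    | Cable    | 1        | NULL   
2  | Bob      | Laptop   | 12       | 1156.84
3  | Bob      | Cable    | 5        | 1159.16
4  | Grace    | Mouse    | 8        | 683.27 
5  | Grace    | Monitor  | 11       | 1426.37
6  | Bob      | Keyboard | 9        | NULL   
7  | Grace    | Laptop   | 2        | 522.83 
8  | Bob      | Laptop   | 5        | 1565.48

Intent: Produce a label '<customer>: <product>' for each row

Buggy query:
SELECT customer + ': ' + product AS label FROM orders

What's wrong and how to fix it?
Bug: '+' is numeric addition; on text columns SQLite converts them to 0 instead of concatenating

Fix: Replace + with || to concatenate text

Corrected query:
SELECT customer || ': ' || product AS label FROM orders

Result:
label         
--------------
Grace: Cable  
Bob: Laptop   
Bob: Cable    
Grace: Mouse  
Grace: Monitor
Bob: Keyboard 
Grace: Laptop 
Bob: Laptop   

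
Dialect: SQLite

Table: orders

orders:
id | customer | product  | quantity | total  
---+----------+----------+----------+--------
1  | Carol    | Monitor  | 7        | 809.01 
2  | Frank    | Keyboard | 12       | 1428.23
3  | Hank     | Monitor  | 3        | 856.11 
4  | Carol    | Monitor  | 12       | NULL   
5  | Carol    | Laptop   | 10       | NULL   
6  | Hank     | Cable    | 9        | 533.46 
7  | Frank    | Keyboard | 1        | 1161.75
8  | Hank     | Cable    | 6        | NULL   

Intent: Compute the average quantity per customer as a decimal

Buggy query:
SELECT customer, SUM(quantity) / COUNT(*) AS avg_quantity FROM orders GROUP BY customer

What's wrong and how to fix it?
Bug: Both operands are integers, so '/' performs integer division and truncates

Fix: Cast one side to REAL so the division keeps the fractional part

Corrected query:
SELECT customer, SUM(quantity) * 1.0 / COUNT(*) AS avg_quantity FROM orders GROUP BY customer

Result:
customer | avg_quantity
---------+-------------
Carol    | 9.666667    
Frank    | 6.5         
Hank     | 6           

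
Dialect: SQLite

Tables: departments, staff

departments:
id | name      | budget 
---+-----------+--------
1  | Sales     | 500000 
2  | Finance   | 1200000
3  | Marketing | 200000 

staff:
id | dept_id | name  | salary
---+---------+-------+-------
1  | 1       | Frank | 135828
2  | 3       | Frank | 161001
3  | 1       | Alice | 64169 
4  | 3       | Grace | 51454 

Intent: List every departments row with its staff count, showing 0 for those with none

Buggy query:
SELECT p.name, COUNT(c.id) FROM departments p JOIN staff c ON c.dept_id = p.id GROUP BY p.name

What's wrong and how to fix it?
Bug: INNER JOIN drops departments rows that have no matching staff rows

Fix: Switch to LEFT JOIN to retain unmatched parent rows

Corrected query:
SELECT p.name, COUNT(c.id) FROM departments p LEFT JOIN staff c ON c.dept_id = p.id GROUP BY p.name

Result:
name      | COUNT(c.id)
----------+------------
Finance   | 0          
Marketing | 2          
Sales     | 2          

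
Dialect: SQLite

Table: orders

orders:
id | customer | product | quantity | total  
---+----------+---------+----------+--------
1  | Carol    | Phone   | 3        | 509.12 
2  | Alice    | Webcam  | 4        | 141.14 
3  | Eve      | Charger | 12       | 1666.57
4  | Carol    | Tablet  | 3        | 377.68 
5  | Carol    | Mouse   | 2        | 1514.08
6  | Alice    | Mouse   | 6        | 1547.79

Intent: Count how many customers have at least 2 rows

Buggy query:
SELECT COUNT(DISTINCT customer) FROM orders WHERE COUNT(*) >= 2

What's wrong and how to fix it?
Bug: WHERE filters individual rows, not groups, so a group-level COUNT is invalid there

Fix: Use a subquery that GROUPs and filters with HAVING, then count its rows

Corrected query:
SELECT COUNT(*) FROM (SELECT customer FROM orders GROUP BY customer HAVING COUNT(*) >= 2)

Result:
COUNT(*)
--------
2       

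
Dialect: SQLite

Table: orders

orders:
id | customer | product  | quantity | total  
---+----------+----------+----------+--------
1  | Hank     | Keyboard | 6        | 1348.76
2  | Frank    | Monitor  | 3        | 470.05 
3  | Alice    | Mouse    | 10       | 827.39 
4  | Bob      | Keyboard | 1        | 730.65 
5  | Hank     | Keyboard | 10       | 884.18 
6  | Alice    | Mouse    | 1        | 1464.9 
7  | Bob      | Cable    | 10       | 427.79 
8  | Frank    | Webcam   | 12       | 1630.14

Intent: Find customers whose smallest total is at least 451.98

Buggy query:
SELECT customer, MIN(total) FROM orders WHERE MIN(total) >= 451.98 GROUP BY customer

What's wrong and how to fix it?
Bug: MIN() in WHERE is a misuse of aggregate

Fix: Replace WHERE with HAVING after the GROUP BY

Corrected query:
SELECT customer, MIN(total) FROM orders GROUP BY customer HAVING MIN(total) >= 451.98

Result:
customer | MIN(total)
---------+-----------
Alice    | 827.39    
Frank    | 470.05    
Hank     | 884.18    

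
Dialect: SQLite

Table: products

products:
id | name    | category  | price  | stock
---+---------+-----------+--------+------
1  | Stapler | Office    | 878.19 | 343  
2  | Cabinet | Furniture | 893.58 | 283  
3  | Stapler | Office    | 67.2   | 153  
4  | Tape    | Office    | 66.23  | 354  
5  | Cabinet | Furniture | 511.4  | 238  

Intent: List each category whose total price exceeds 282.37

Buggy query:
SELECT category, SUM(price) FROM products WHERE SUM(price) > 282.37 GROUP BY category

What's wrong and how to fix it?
Bug: WHERE runs before GROUP BY, so aggregates aren't available there

Fix: Move the aggregate condition to a HAVING clause

Corrected query:
SELECT category, SUM(price) FROM products GROUP BY category HAVING SUM(price) > 282.37

Result:
category  | SUM(price)
----------+-----------
Furniture | 1404.98   
Office    | 1011.62   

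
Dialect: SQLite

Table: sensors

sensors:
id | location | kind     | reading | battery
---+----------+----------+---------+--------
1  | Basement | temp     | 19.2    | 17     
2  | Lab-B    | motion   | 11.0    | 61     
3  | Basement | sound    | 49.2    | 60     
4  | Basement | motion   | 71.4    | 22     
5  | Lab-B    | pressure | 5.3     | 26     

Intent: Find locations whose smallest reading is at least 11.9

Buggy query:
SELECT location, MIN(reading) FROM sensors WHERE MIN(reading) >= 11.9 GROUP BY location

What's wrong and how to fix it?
Bug: Aggregates like MIN are computed per group after WHERE runs

Fix: Replace WHERE with HAVING after the GROUP BY

Corrected query:
SELECT location, MIN(reading) FROM sensors GROUP BY location HAVING MIN(reading) >= 11.9

Result:
location | MIN(reading)
---------+-------------
Basement | 19.2        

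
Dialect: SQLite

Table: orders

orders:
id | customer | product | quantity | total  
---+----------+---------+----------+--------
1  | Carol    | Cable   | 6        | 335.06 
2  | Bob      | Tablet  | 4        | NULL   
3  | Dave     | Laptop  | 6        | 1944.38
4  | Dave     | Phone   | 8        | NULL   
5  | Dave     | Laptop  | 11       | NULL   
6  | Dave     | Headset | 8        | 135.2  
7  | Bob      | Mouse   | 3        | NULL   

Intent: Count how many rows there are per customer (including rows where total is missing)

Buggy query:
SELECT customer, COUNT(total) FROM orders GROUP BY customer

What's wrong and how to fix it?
Bug: COUNT(column) counts non-NULL values only; rows with NULL total aren't counted

Fix: Replace COUNT(total) with COUNT(*)

Corrected query:
SELECT customer, COUNT(*) FROM orders GROUP BY customer

Result:
customer | COUNT(*)
---------+---------
Bob      | 2       
Carol    | 1       
Dave     | 4       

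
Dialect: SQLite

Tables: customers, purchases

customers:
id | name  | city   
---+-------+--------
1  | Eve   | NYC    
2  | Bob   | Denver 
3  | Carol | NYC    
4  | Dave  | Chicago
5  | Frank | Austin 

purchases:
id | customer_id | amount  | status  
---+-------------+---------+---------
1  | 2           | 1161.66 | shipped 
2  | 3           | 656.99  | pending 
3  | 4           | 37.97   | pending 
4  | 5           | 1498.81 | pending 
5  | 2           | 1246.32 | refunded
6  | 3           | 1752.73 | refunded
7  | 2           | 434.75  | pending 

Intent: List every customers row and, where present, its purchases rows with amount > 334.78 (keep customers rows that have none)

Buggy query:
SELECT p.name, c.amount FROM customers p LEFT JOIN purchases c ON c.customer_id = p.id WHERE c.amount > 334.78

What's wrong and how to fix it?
Bug: A WHERE condition on the right-hand table after LEFT JOIN drops unmatched parents

Fix: Move the right-table condition into the ON clause so unmatched parents are kept

Corrected query:
SELECT p.name, c.amount FROM customers p LEFT JOIN purchases c ON c.customer_id = p.id AND c.amount > 334.78

Result:
name  | amount 
------+--------
Eve   | NULL   
Bob   | 434.75 
Bob   | 1161.66
Bob   | 1246.32
Carol | 656.99 
Carol | 1752.73
Dave  | NULL   
Frank | 1498.81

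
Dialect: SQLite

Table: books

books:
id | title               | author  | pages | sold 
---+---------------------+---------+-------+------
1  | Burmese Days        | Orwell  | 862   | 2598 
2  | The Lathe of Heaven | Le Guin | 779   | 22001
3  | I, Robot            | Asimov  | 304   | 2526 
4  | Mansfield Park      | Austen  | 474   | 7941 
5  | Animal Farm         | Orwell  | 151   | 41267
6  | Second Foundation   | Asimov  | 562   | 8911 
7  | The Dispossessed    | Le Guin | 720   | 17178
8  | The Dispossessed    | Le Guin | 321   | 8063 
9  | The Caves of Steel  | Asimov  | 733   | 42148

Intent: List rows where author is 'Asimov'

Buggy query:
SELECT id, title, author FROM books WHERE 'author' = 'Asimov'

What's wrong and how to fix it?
Bug: 'author' in single quotes is a string literal, not the column; the comparison is literal-vs-literal and never true

Fix: Remove the quotes around the column name (or use double quotes for an identifier)

Corrected query:
SELECT id, title, author FROM books WHERE author = 'Asimov'

Result:
id | title              | author
---+--------------------+-------
3  | I, Robot           | Asimov
6  | Second Foundation  | Asimov
9  | The Caves of Steel | Asimov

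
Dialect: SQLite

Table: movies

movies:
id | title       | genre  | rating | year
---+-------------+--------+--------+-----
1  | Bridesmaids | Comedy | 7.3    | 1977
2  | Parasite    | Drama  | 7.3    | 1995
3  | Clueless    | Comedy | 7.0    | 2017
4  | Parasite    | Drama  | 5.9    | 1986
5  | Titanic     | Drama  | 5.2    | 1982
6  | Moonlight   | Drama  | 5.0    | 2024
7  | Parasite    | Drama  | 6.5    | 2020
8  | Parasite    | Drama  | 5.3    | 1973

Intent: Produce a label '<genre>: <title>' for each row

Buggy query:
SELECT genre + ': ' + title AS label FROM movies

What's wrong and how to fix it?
Bug: SQLite uses || for string concatenation; + coerces text to numbers (yielding 0)

Fix: Replace + with || to concatenate text

Corrected query:
SELECT genre || ': ' || title AS label FROM movies

Result:
label              
-------------------
Comedy: Bridesmaids
Drama: Parasite    
Comedy: Clueless   
Drama: Parasite    
Drama: Titanic     
Drama: Moonlight   
Drama: Parasite    
Drama: Parasite    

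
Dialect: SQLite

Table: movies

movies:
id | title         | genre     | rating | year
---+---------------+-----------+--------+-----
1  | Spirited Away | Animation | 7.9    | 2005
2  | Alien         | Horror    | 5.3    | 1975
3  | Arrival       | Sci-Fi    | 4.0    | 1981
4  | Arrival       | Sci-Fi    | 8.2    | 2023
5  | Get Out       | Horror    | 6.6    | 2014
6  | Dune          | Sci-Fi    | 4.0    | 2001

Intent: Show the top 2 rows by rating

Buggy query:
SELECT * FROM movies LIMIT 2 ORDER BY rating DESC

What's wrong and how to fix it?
Bug: LIMIT must come after ORDER BY

Fix: Swap the clauses: ORDER BY first, then LIMIT

Corrected query:
SELECT * FROM movies ORDER BY rating DESC LIMIT 2

Result:
id | title         | genre     | rating | year
---+---------------+-----------+--------+-----
4  | Arrival       | Sci-Fi    | 8.2    | 2023
1  | Spirited Away | Animation | 7.9    | 2005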